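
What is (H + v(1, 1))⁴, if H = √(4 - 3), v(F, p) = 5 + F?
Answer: 2401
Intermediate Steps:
H = 1 (H = √1 = 1)
(H + v(1, 1))⁴ = (1 + (5 + 1))⁴ = (1 + 6)⁴ = 7⁴ = 2401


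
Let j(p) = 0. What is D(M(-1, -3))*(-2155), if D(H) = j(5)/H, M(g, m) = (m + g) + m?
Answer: 0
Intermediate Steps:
M(g, m) = g + 2*m (M(g, m) = (g + m) + m = g + 2*m)
D(H) = 0 (D(H) = 0/H = 0)
D(M(-1, -3))*(-2155) = 0*(-2155) = 0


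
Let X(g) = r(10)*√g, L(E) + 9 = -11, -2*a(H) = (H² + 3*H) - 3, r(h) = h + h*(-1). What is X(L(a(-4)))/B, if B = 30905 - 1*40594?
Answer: 0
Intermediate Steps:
r(h) = 0 (r(h) = h - h = 0)
a(H) = 3/2 - 3*H/2 - H²/2 (a(H) = -((H² + 3*H) - 3)/2 = -(-3 + H² + 3*H)/2 = 3/2 - 3*H/2 - H²/2)
L(E) = -20 (L(E) = -9 - 11 = -20)
B = -9689 (B = 30905 - 40594 = -9689)
X(g) = 0 (X(g) = 0*√g = 0)
X(L(a(-4)))/B = 0/(-9689) = 0*(-1/9689) = 0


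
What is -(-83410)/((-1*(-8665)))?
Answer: 16682/1733 ≈ 9.6261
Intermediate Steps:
-(-83410)/((-1*(-8665))) = -(-83410)/8665 = -1*(-16682/1733) = 16682/1733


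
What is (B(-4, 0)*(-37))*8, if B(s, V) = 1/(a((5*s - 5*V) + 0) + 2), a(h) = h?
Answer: 148/9 ≈ 16.444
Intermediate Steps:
B(s, V) = 1/(2 - 5*V + 5*s) (B(s, V) = 1/(((5*s - 5*V) + 0) + 2) = 1/(((-5*V + 5*s) + 0) + 2) = 1/((-5*V + 5*s) + 2) = 1/(2 - 5*V + 5*s))
(B(-4, 0)*(-37))*8 = (-37/(2 - 5*0 + 5*(-4)))*8 = (-37/(2 + 0 - 20))*8 = (-37/(-18))*8 = -1/18*(-37)*8 = (37/18)*8 = 148/9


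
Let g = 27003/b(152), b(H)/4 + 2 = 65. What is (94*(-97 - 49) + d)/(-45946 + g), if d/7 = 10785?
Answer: -5188764/3850463 ≈ -1.3476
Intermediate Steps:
d = 75495 (d = 7*10785 = 75495)
b(H) = 252 (b(H) = -8 + 4*65 = -8 + 260 = 252)
g = 9001/84 (g = 27003/252 = 27003*(1/252) = 9001/84 ≈ 107.15)
(94*(-97 - 49) + d)/(-45946 + g) = (94*(-97 - 49) + 75495)/(-45946 + 9001/84) = (94*(-146) + 75495)/(-3850463/84) = (-13724 + 75495)*(-84/3850463) = 61771*(-84/3850463) = -5188764/3850463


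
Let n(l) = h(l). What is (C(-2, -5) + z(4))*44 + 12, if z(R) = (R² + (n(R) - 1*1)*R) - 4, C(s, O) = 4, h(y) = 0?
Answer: 540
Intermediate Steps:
n(l) = 0
z(R) = -4 + R² - R (z(R) = (R² + (0 - 1*1)*R) - 4 = (R² + (0 - 1)*R) - 4 = (R² - R) - 4 = -4 + R² - R)
(C(-2, -5) + z(4))*44 + 12 = (4 + (-4 + 4² - 1*4))*44 + 12 = (4 + (-4 + 16 - 4))*44 + 12 = (4 + 8)*44 + 12 = 12*44 + 12 = 528 + 12 = 540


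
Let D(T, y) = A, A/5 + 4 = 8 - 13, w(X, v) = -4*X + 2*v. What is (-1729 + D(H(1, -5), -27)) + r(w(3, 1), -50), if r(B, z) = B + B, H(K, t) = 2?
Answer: -1794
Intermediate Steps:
A = -45 (A = -20 + 5*(8 - 13) = -20 + 5*(-5) = -20 - 25 = -45)
D(T, y) = -45
r(B, z) = 2*B
(-1729 + D(H(1, -5), -27)) + r(w(3, 1), -50) = (-1729 - 45) + 2*(-4*3 + 2*1) = -1774 + 2*(-12 + 2) = -1774 + 2*(-10) = -1774 - 20 = -1794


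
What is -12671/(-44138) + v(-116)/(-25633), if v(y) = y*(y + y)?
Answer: -863046113/1131389354 ≈ -0.76282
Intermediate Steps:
v(y) = 2*y**2 (v(y) = y*(2*y) = 2*y**2)
-12671/(-44138) + v(-116)/(-25633) = -12671/(-44138) + (2*(-116)**2)/(-25633) = -12671*(-1/44138) + (2*13456)*(-1/25633) = 12671/44138 + 26912*(-1/25633) = 12671/44138 - 26912/25633 = -863046113/1131389354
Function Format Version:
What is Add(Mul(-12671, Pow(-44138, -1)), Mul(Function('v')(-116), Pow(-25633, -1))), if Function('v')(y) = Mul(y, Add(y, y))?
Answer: Rational(-863046113, 1131389354) ≈ -0.76282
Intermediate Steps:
Function('v')(y) = Mul(2, Pow(y, 2)) (Function('v')(y) = Mul(y, Mul(2, y)) = Mul(2, Pow(y, 2)))
Add(Mul(-12671, Pow(-44138, -1)), Mul(Function('v')(-116), Pow(-25633, -1))) = Add(Mul(-12671, Pow(-44138, -1)), Mul(Mul(2, Pow(-116, 2)), Pow(-25633, -1))) = Add(Mul(-12671, Rational(-1, 44138)), Mul(Mul(2, 13456), Rational(-1, 25633))) = Add(Rational(12671, 44138), Mul(26912, Rational(-1, 25633))) = Add(Rational(12671, 44138), Rational(-26912, 25633)) = Rational(-863046113, 1131389354)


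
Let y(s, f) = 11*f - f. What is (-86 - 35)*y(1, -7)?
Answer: 8470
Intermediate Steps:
y(s, f) = 10*f
(-86 - 35)*y(1, -7) = (-86 - 35)*(10*(-7)) = -121*(-70) = 8470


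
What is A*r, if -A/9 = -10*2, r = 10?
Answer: 1800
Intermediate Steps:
A = 180 (A = -(-90)*2 = -9*(-20) = 180)
A*r = 180*10 = 1800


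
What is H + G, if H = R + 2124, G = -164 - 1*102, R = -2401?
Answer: -543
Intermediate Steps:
G = -266 (G = -164 - 102 = -266)
H = -277 (H = -2401 + 2124 = -277)
H + G = -277 - 266 = -543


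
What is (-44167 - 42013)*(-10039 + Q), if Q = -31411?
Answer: 3572161000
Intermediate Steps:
(-44167 - 42013)*(-10039 + Q) = (-44167 - 42013)*(-10039 - 31411) = -86180*(-41450) = 3572161000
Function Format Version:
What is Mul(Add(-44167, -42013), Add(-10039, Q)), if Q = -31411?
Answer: 3572161000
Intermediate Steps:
Mul(Add(-44167, -42013), Add(-10039, Q)) = Mul(Add(-44167, -42013), Add(-10039, -31411)) = Mul(-86180, -41450) = 3572161000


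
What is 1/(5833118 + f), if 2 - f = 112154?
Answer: 1/5720966 ≈ 1.7480e-7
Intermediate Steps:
f = -112152 (f = 2 - 1*112154 = 2 - 112154 = -112152)
1/(5833118 + f) = 1/(5833118 - 112152) = 1/5720966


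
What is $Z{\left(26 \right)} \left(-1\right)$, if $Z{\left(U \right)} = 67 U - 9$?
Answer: $-1733$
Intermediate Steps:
$Z{\left(U \right)} = -9 + 67 U$
$Z{\left(26 \right)} \left(-1\right) = \left(-9 + 67 \cdot 26\right) \left(-1\right) = \left(-9 + 1742\right) \left(-1\right) = 1733 \left(-1\right) = -1733$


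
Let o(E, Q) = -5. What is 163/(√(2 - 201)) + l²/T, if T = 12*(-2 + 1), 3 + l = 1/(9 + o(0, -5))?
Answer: -121/192 - 163*I*√199/199 ≈ -0.63021 - 11.555*I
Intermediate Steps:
l = -11/4 (l = -3 + 1/(9 - 5) = -3 + 1/4 = -3 + ¼ = -11/4 ≈ -2.7500)
T = -12 (T = 12*(-1) = -12)
163/(√(2 - 201)) + l²/T = 163/(√(2 - 201)) + (-11/4)²/(-12) = 163/(√(-199)) + (121/16)*(-1/12) = 163/((I*√199)) - 121/192 = 163*(-I*√199/199) - 121/192 = -163*I*√199/199 - 121/192 = -121/192 - 163*I*√199/199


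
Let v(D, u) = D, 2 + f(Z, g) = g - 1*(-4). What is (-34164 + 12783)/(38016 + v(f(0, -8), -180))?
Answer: -7127/12670 ≈ -0.56251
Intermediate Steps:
f(Z, g) = 2 + g (f(Z, g) = -2 + (g - 1*(-4)) = -2 + (g + 4) = -2 + (4 + g) = 2 + g)
(-34164 + 12783)/(38016 + v(f(0, -8), -180)) = (-34164 + 12783)/(38016 + (2 - 8)) = -21381/(38016 - 6) = -21381/38010 = -21381*1/38010 = -7127/12670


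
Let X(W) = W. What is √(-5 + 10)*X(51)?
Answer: 51*√5 ≈ 114.04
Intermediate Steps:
√(-5 + 10)*X(51) = √(-5 + 10)*51 = √5*51 = 51*√5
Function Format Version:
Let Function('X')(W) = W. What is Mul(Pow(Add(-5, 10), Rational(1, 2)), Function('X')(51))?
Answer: Mul(51, Pow(5, Rational(1, 2))) ≈ 114.04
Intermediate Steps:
Mul(Pow(Add(-5, 10), Rational(1, 2)), Function('X')(51)) = Mul(Pow(Add(-5, 10), Rational(1, 2)), 51) = Mul(Pow(5, Rational(1, 2)), 51) = Mul(51, Pow(5, Rational(1, 2)))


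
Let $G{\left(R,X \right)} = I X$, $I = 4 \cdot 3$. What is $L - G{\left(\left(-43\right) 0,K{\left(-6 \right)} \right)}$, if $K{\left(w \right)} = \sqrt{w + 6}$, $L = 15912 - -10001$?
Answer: $25913$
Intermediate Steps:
$I = 12$
$L = 25913$ ($L = 15912 + 10001 = 25913$)
$K{\left(w \right)} = \sqrt{6 + w}$
$G{\left(R,X \right)} = 12 X$
$L - G{\left(\left(-43\right) 0,K{\left(-6 \right)} \right)} = 25913 - 12 \sqrt{6 - 6} = 25913 - 12 \sqrt{0} = 25913 - 12 \cdot 0 = 25913 - 0 = 25913 + 0 = 25913$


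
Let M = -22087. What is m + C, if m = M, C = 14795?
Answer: -7292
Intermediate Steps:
m = -22087
m + C = -22087 + 14795 = -7292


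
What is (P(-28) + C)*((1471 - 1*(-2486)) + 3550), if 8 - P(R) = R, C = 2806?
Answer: 21334894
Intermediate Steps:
P(R) = 8 - R
(P(-28) + C)*((1471 - 1*(-2486)) + 3550) = ((8 - 1*(-28)) + 2806)*((1471 - 1*(-2486)) + 3550) = ((8 + 28) + 2806)*((1471 + 2486) + 3550) = (36 + 2806)*(3957 + 3550) = 2842*7507 = 21334894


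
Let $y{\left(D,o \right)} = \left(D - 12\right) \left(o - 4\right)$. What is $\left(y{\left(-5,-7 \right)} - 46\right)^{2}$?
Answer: $19881$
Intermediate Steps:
$y{\left(D,o \right)} = \left(-12 + D\right) \left(-4 + o\right)$ ($y{\left(D,o \right)} = \left(-12 + D\right) \left(o - 4\right) = \left(-12 + D\right) \left(-4 + o\right)$)
$\left(y{\left(-5,-7 \right)} - 46\right)^{2} = \left(\left(48 - -84 - -20 - -35\right) - 46\right)^{2} = \left(\left(48 + 84 + 20 + 35\right) - 46\right)^{2} = \left(187 - 46\right)^{2} = 141^{2} = 19881$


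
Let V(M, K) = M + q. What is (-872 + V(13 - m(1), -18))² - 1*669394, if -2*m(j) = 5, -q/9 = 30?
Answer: 2398433/4 ≈ 5.9961e+5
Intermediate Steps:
q = -270 (q = -9*30 = -270)
m(j) = -5/2 (m(j) = -½*5 = -5/2)
V(M, K) = -270 + M (V(M, K) = M - 270 = -270 + M)
(-872 + V(13 - m(1), -18))² - 1*669394 = (-872 + (-270 + (13 - 1*(-5/2))))² - 1*669394 = (-872 + (-270 + (13 + 5/2)))² - 669394 = (-872 + (-270 + 31/2))² - 669394 = (-872 - 509/2)² - 669394 = (-2253/2)² - 669394 = 5076009/4 - 669394 = 2398433/4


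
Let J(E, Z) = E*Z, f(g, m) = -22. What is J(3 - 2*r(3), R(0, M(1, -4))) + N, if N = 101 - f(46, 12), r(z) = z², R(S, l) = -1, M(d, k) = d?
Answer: 138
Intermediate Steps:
N = 123 (N = 101 - 1*(-22) = 101 + 22 = 123)
J(3 - 2*r(3), R(0, M(1, -4))) + N = (3 - 2*3²)*(-1) + 123 = (3 - 2*9)*(-1) + 123 = (3 - 18)*(-1) + 123 = -15*(-1) + 123 = 15 + 123 = 138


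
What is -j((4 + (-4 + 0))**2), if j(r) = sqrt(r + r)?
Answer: 0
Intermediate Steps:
j(r) = sqrt(2)*sqrt(r) (j(r) = sqrt(2*r) = sqrt(2)*sqrt(r))
-j((4 + (-4 + 0))**2) = -sqrt(2)*sqrt((4 + (-4 + 0))**2) = -sqrt(2)*sqrt((4 - 4)**2) = -sqrt(2)*sqrt(0**2) = -sqrt(2)*sqrt(0) = -sqrt(2)*0 = -1*0 = 0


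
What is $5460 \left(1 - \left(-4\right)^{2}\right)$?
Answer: $-81900$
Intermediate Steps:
$5460 \left(1 - \left(-4\right)^{2}\right) = 5460 \left(1 - 16\right) = 5460 \left(-15\right) = -81900$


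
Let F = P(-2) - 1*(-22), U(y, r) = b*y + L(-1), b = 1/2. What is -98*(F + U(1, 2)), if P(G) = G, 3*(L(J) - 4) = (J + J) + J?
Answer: -2303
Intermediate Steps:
L(J) = 4 + J (L(J) = 4 + ((J + J) + J)/3 = 4 + (2*J + J)/3 = 4 + (3*J)/3 = 4 + J)
b = ½ ≈ 0.50000
U(y, r) = 3 + y/2 (U(y, r) = y/2 + (4 - 1) = y/2 + 3 = 3 + y/2)
F = 20 (F = -2 - 1*(-22) = -2 + 22 = 20)
-98*(F + U(1, 2)) = -98*(20 + (3 + (½)*1)) = -98*(20 + (3 + ½)) = -98*(20 + 7/2) = -98*47/2 = -2303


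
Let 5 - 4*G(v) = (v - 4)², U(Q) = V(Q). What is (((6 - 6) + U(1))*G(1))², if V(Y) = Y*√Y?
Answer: 1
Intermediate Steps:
V(Y) = Y^(3/2)
U(Q) = Q^(3/2)
G(v) = 5/4 - (-4 + v)²/4 (G(v) = 5/4 - (v - 4)²/4 = 5/4 - (-4 + v)²/4)
(((6 - 6) + U(1))*G(1))² = (((6 - 6) + 1^(3/2))*(5/4 - (-4 + 1)²/4))² = ((0 + 1)*(5/4 - ¼*(-3)²))² = (1*(5/4 - ¼*9))² = (1*(5/4 - 9/4))² = (1*(-1))² = (-1)² = 1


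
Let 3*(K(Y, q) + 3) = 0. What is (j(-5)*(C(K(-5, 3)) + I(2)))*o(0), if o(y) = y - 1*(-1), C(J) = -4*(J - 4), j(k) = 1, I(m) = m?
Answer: 30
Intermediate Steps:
K(Y, q) = -3 (K(Y, q) = -3 + (⅓)*0 = -3 + 0 = -3)
C(J) = 16 - 4*J (C(J) = -4*(-4 + J) = 16 - 4*J)
o(y) = 1 + y (o(y) = y + 1 = 1 + y)
(j(-5)*(C(K(-5, 3)) + I(2)))*o(0) = (1*((16 - 4*(-3)) + 2))*(1 + 0) = (1*((16 + 12) + 2))*1 = (1*(28 + 2))*1 = (1*30)*1 = 30*1 = 30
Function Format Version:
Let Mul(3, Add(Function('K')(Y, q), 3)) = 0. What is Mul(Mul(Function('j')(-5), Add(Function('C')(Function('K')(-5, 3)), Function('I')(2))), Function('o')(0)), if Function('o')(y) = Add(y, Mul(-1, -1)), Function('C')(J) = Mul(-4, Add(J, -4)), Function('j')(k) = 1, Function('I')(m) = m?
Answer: 30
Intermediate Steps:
Function('K')(Y, q) = -3 (Function('K')(Y, q) = Add(-3, Mul(Rational(1, 3), 0)) = Add(-3, 0) = -3)
Function('C')(J) = Add(16, Mul(-4, J)) (Function('C')(J) = Mul(-4, Add(-4, J)) = Add(16, Mul(-4, J)))
Function('o')(y) = Add(1, y) (Function('o')(y) = Add(y, 1) = Add(1, y))
Mul(Mul(Function('j')(-5), Add(Function('C')(Function('K')(-5, 3)), Function('I')(2))), Function('o')(0)) = Mul(Mul(1, Add(Add(16, Mul(-4, -3)), 2)), Add(1, 0)) = Mul(Mul(1, Add(Add(16, 12), 2)), 1) = Mul(Mul(1, Add(28, 2)), 1) = Mul(Mul(1, 30), 1) = Mul(30, 1) = 30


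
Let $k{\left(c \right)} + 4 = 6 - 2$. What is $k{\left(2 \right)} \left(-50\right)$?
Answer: $0$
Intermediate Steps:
$k{\left(c \right)} = 0$ ($k{\left(c \right)} = -4 + \left(6 - 2\right) = -4 + 4 = 0$)
$k{\left(2 \right)} \left(-50\right) = 0 \left(-50\right) = 0$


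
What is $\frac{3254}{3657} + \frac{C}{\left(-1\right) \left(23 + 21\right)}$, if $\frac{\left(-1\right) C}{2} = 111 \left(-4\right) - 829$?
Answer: $- \frac{4583773}{80454} \approx -56.974$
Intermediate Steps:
$C = 2546$ ($C = - 2 \left(111 \left(-4\right) - 829\right) = - 2 \left(-444 - 829\right) = \left(-2\right) \left(-1273\right) = 2546$)
$\frac{3254}{3657} + \frac{C}{\left(-1\right) \left(23 + 21\right)} = \frac{3254}{3657} + \frac{2546}{\left(-1\right) \left(23 + 21\right)} = 3254 \cdot \frac{1}{3657} + \frac{2546}{\left(-1\right) 44} = \frac{3254}{3657} + \frac{2546}{-44} = \frac{3254}{3657} + 2546 \left(- \frac{1}{44}\right) = \frac{3254}{3657} - \frac{1273}{22} = - \frac{4583773}{80454}$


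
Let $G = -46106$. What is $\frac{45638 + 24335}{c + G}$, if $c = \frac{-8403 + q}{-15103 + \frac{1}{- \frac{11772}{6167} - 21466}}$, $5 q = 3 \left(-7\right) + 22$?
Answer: $- \frac{699563937749447885}{460945017365100654} \approx -1.5177$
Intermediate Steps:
$q = \frac{1}{5}$ ($q = \frac{3 \left(-7\right) + 22}{5} = \frac{-21 + 22}{5} = \frac{1}{5} \cdot 1 = \frac{1}{5} \approx 0.2$)
$c = \frac{5562342444316}{9997626766745}$ ($c = \frac{-8403 + \frac{1}{5}}{-15103 + \frac{1}{- \frac{11772}{6167} - 21466}} = - \frac{42014}{5 \left(-15103 + \frac{1}{\left(-11772\right) \frac{1}{6167} - 21466}\right)} = - \frac{42014}{5 \left(-15103 + \frac{1}{- \frac{11772}{6167} - 21466}\right)} = - \frac{42014}{5 \left(-15103 + \frac{1}{- \frac{132392594}{6167}}\right)} = - \frac{42014}{5 \left(-15103 - \frac{6167}{132392594}\right)} = - \frac{42014}{5 \left(- \frac{1999525353349}{132392594}\right)} = \left(- \frac{42014}{5}\right) \left(- \frac{132392594}{1999525353349}\right) = \frac{5562342444316}{9997626766745} \approx 0.55637$)
$\frac{45638 + 24335}{c + G} = \frac{45638 + 24335}{\frac{5562342444316}{9997626766745} - 46106} = \frac{69973}{- \frac{460945017365100654}{9997626766745}} = 69973 \left(- \frac{9997626766745}{460945017365100654}\right) = - \frac{699563937749447885}{460945017365100654}$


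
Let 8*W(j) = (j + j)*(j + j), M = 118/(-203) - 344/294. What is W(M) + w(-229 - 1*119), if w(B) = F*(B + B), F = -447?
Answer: 5653918824506/18173169 ≈ 3.1111e+5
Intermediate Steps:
w(B) = -894*B (w(B) = -447*(B + B) = -894*B)
M = -7466/4263 (M = 118*(-1/203) - 344*1/294 = -118/203 - 172/147 = -7466/4263 ≈ -1.7513)
W(j) = j²/2 (W(j) = ((j + j)*(j + j))/8 = ((2*j)*(2*j))/8 = (4*j²)/8 = j²/2)
W(M) + w(-229 - 1*119) = (-7466/4263)²/2 - 894*(-229 - 1*119) = (½)*(55741156/18173169) - 894*(-229 - 119) = 27870578/18173169 - 894*(-348) = 27870578/18173169 + 311112 = 5653918824506/18173169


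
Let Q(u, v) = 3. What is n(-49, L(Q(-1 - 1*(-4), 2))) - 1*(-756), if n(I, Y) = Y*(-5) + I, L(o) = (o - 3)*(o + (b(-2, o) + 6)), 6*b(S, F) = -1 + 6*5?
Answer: 707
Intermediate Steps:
b(S, F) = 29/6 (b(S, F) = (-1 + 6*5)/6 = (-1 + 30)/6 = (⅙)*29 = 29/6)
L(o) = (-3 + o)*(65/6 + o) (L(o) = (o - 3)*(o + (29/6 + 6)) = (-3 + o)*(o + 65/6) = (-3 + o)*(65/6 + o))
n(I, Y) = I - 5*Y (n(I, Y) = -5*Y + I = I - 5*Y)
n(-49, L(Q(-1 - 1*(-4), 2))) - 1*(-756) = (-49 - 5*(-65/2 + 3² + (47/6)*3)) - 1*(-756) = (-49 - 5*(-65/2 + 9 + 47/2)) + 756 = (-49 - 5*0) + 756 = (-49 + 0) + 756 = -49 + 756 = 707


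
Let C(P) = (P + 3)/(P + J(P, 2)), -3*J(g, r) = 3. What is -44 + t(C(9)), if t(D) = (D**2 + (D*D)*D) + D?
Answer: -295/8 ≈ -36.875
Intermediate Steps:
J(g, r) = -1 (J(g, r) = -1/3*3 = -1)
C(P) = (3 + P)/(-1 + P) (C(P) = (P + 3)/(P - 1) = (3 + P)/(-1 + P))
t(D) = D + D**2 + D**3 (t(D) = (D**2 + D**2*D) + D = (D**2 + D**3) + D = D + D**2 + D**3)
-44 + t(C(9)) = -44 + ((3 + 9)/(-1 + 9))*(1 + (3 + 9)/(-1 + 9) + ((3 + 9)/(-1 + 9))**2) = -44 + (12/8)*(1 + 12/8 + (12/8)**2) = -44 + ((1/8)*12)*(1 + (1/8)*12 + ((1/8)*12)**2) = -44 + 3*(1 + 3/2 + (3/2)**2)/2 = -44 + 3*(1 + 3/2 + 9/4)/2 = -44 + (3/2)*(19/4) = -44 + 57/8 = -295/8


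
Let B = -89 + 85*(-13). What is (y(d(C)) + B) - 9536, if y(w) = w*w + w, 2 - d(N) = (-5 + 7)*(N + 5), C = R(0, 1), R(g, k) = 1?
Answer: -10640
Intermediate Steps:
C = 1
B = -1194 (B = -89 - 1105 = -1194)
d(N) = -8 - 2*N (d(N) = 2 - (-5 + 7)*(N + 5) = 2 - 2*(5 + N) = 2 - (10 + 2*N) = 2 + (-10 - 2*N) = -8 - 2*N)
y(w) = w + w² (y(w) = w² + w = w + w²)
(y(d(C)) + B) - 9536 = ((-8 - 2*1)*(1 + (-8 - 2*1)) - 1194) - 9536 = ((-8 - 2)*(1 + (-8 - 2)) - 1194) - 9536 = (-10*(1 - 10) - 1194) - 9536 = (-10*(-9) - 1194) - 9536 = (90 - 1194) - 9536 = -1104 - 9536 = -10640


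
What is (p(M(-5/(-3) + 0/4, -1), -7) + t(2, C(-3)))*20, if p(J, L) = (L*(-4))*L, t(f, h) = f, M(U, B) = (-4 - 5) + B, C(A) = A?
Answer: -3880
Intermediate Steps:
M(U, B) = -9 + B
p(J, L) = -4*L² (p(J, L) = (-4*L)*L = -4*L²)
(p(M(-5/(-3) + 0/4, -1), -7) + t(2, C(-3)))*20 = (-4*(-7)² + 2)*20 = (-4*49 + 2)*20 = (-196 + 2)*20 = -194*20 = -3880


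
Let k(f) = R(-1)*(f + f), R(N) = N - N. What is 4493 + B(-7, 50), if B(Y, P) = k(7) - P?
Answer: 4443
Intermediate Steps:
R(N) = 0
k(f) = 0 (k(f) = 0*(f + f) = 0*(2*f) = 0)
B(Y, P) = -P (B(Y, P) = 0 - P = -P)
4493 + B(-7, 50) = 4493 - 1*50 = 4493 - 50 = 4443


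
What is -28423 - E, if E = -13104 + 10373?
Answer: -25692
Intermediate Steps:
E = -2731
-28423 - E = -28423 - 1*(-2731) = -28423 + 2731 = -25692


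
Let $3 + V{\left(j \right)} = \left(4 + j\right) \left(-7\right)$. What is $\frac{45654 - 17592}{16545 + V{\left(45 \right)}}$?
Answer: $\frac{28062}{16199} \approx 1.7323$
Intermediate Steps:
$V{\left(j \right)} = -31 - 7 j$ ($V{\left(j \right)} = -3 + \left(4 + j\right) \left(-7\right) = -3 - \left(28 + 7 j\right) = -31 - 7 j$)
$\frac{45654 - 17592}{16545 + V{\left(45 \right)}} = \frac{45654 - 17592}{16545 - 346} = \frac{28062}{16545 - 346} = \frac{28062}{16199}$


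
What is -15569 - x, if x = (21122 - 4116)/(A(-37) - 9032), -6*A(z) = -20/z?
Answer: -709409096/45571 ≈ -15567.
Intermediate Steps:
A(z) = 10/(3*z) (A(z) = -(-10)/(3*z) = 10/(3*z))
x = -85803/45571 (x = (21122 - 4116)/((10/3)/(-37) - 9032) = 17006/((10/3)*(-1/37) - 9032) = 17006/(-10/111 - 9032) = 17006/(-1002562/111) = 17006*(-111/1002562) = -85803/45571 ≈ -1.8828)
-15569 - x = -15569 - 1*(-85803/45571) = -15569 + 85803/45571 = -709409096/45571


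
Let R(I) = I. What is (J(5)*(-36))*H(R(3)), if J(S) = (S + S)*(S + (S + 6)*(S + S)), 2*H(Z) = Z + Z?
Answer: -124200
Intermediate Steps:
H(Z) = Z (H(Z) = (Z + Z)/2 = (2*Z)/2 = Z)
J(S) = 2*S*(S + 2*S*(6 + S)) (J(S) = (2*S)*(S + (6 + S)*(2*S)) = (2*S)*(S + 2*S*(6 + S)) = 2*S*(S + 2*S*(6 + S)))
(J(5)*(-36))*H(R(3)) = ((5**2*(26 + 4*5))*(-36))*3 = ((25*(26 + 20))*(-36))*3 = ((25*46)*(-36))*3 = (1150*(-36))*3 = -41400*3 = -124200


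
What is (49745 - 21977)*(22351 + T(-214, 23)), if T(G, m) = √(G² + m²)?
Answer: 620642568 + 138840*√1853 ≈ 6.2662e+8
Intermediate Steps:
(49745 - 21977)*(22351 + T(-214, 23)) = (49745 - 21977)*(22351 + √((-214)² + 23²)) = 27768*(22351 + √(45796 + 529)) = 27768*(22351 + √46325) = 27768*(22351 + 5*√1853) = 620642568 + 138840*√1853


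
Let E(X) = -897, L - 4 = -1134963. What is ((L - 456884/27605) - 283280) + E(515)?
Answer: -39175706164/27605 ≈ -1.4192e+6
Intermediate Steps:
L = -1134959 (L = 4 - 1134963 = -1134959)
((L - 456884/27605) - 283280) + E(515) = ((-1134959 - 456884/27605) - 283280) - 897 = (-31331000079/27605 - 283280) - 897 = -39150944479/27605 - 897 = -39175706164/27605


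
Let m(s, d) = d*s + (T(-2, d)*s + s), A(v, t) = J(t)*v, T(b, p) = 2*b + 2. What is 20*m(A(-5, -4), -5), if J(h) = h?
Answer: -2400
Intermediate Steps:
T(b, p) = 2 + 2*b
A(v, t) = t*v
m(s, d) = -s + d*s (m(s, d) = d*s + ((2 + 2*(-2))*s + s) = d*s + ((2 - 4)*s + s) = d*s + (-2*s + s) = d*s - s = -s + d*s)
20*m(A(-5, -4), -5) = 20*((-4*(-5))*(-1 - 5)) = 20*(20*(-6)) = 20*(-120) = -2400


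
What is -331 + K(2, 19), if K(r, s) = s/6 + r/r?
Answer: -1961/6 ≈ -326.83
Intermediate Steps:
K(r, s) = 1 + s/6 (K(r, s) = s*(⅙) + 1 = s/6 + 1 = 1 + s/6)
-331 + K(2, 19) = -331 + (1 + (⅙)*19) = -331 + (1 + 19/6) = -331 + 25/6 = -1961/6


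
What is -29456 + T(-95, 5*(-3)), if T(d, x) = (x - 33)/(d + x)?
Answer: -1620056/55 ≈ -29456.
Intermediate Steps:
T(d, x) = (-33 + x)/(d + x)
-29456 + T(-95, 5*(-3)) = -29456 + (-33 + 5*(-3))/(-95 + 5*(-3)) = -29456 + (-33 - 15)/(-95 - 15) = -29456 - 48/(-110) = -29456 - 1/110*(-48) = -29456 + 24/55 = -1620056/55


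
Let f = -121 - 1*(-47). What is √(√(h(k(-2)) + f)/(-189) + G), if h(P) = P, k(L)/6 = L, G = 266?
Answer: √(1055754 - 21*I*√86)/63 ≈ 16.31 - 0.0015042*I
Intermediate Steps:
f = -74 (f = -121 + 47 = -74)
k(L) = 6*L
√(√(h(k(-2)) + f)/(-189) + G) = √(√(6*(-2) - 74)/(-189) + 266) = √(√(-12 - 74)*(-1/189) + 266) = √(√(-86)*(-1/189) + 266) = √((I*√86)*(-1/189) + 266) = √(-I*√86/189 + 266) = √(266 - I*√86/189)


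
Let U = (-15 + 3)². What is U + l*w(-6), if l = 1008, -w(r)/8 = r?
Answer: 48528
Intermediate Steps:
w(r) = -8*r
U = 144 (U = (-12)² = 144)
U + l*w(-6) = 144 + 1008*(-8*(-6)) = 144 + 1008*48 = 144 + 48384 = 48528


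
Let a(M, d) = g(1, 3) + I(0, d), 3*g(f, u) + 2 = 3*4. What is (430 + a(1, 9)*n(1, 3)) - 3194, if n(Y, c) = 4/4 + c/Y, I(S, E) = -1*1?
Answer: -8264/3 ≈ -2754.7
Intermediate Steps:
g(f, u) = 10/3 (g(f, u) = -2/3 + (3*4)/3 = -2/3 + (1/3)*12 = -2/3 + 4 = 10/3)
I(S, E) = -1
a(M, d) = 7/3 (a(M, d) = 10/3 - 1 = 7/3)
n(Y, c) = 1 + c/Y (n(Y, c) = 4*(1/4) + c/Y = 1 + c/Y)
(430 + a(1, 9)*n(1, 3)) - 3194 = (430 + 7*((1 + 3)/1)/3) - 3194 = (430 + 7*(1*4)/3) - 3194 = (430 + (7/3)*4) - 3194 = (430 + 28/3) - 3194 = 1318/3 - 3194 = -8264/3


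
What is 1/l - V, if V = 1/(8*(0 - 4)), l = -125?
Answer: 93/4000 ≈ 0.023250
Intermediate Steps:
V = -1/32 (V = 1/(8*(-4)) = 1/(-32) = -1/32 ≈ -0.031250)
1/l - V = 1/(-125) - 1*(-1/32) = -1/125 + 1/32 = 93/4000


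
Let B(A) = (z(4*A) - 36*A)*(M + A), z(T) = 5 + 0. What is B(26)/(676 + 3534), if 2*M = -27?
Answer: -4655/1684 ≈ -2.7643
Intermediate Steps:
M = -27/2 (M = (½)*(-27) = -27/2 ≈ -13.500)
z(T) = 5
B(A) = (5 - 36*A)*(-27/2 + A)
B(26)/(676 + 3534) = (-135/2 - 36*26² + 491*26)/(676 + 3534) = (-135/2 - 36*676 + 12766)/4210 = (-135/2 - 24336 + 12766)*(1/4210) = -23275/2*1/4210 = -4655/1684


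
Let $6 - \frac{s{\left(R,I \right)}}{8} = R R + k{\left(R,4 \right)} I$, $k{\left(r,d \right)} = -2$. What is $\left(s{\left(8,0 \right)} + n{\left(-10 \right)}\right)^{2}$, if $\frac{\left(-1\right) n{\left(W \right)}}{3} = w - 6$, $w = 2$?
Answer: $204304$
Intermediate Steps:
$n{\left(W \right)} = 12$ ($n{\left(W \right)} = - 3 \left(2 - 6\right) = \left(-3\right) \left(-4\right) = 12$)
$s{\left(R,I \right)} = 48 - 8 R^{2} + 16 I$ ($s{\left(R,I \right)} = 48 - 8 \left(R R - 2 I\right) = 48 - 8 \left(R^{2} - 2 I\right) = 48 + \left(- 8 R^{2} + 16 I\right) = 48 - 8 R^{2} + 16 I$)
$\left(s{\left(8,0 \right)} + n{\left(-10 \right)}\right)^{2} = \left(\left(48 - 8 \cdot 8^{2} + 16 \cdot 0\right) + 12\right)^{2} = \left(\left(48 - 512 + 0\right) + 12\right)^{2} = \left(-464 + 12\right)^{2} = \left(-452\right)^{2} = 204304$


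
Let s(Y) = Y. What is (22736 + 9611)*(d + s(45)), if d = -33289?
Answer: -1075343668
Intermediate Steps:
(22736 + 9611)*(d + s(45)) = (22736 + 9611)*(-33289 + 45) = 32347*(-33244) = -1075343668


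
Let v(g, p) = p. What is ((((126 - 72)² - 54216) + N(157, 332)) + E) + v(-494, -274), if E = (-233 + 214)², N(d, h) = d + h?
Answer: -50724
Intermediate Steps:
E = 361 (E = (-19)² = 361)
((((126 - 72)² - 54216) + N(157, 332)) + E) + v(-494, -274) = ((((126 - 72)² - 54216) + (157 + 332)) + 361) - 274 = (((54² - 54216) + 489) + 361) - 274 = (((2916 - 54216) + 489) + 361) - 274 = ((-51300 + 489) + 361) - 274 = (-50811 + 361) - 274 = -50450 - 274 = -50724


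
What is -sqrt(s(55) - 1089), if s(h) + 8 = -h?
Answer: -24*I*sqrt(2) ≈ -33.941*I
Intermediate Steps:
s(h) = -8 - h
-sqrt(s(55) - 1089) = -sqrt((-8 - 1*55) - 1089) = -sqrt((-8 - 55) - 1089) = -sqrt(-63 - 1089) = -sqrt(-1152) = -24*I*sqrt(2)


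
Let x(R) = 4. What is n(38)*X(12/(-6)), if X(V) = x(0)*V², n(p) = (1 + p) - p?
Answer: 16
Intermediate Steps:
n(p) = 1
X(V) = 4*V²
n(38)*X(12/(-6)) = 1*(4*(12/(-6))²) = 1*(4*(12*(-⅙))²) = 1*(4*(-2)²) = 1*(4*4) = 1*16 = 16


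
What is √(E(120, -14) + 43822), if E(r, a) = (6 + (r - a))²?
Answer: √63422 ≈ 251.84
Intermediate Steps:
E(r, a) = (6 + r - a)²
√(E(120, -14) + 43822) = √((6 + 120 - 1*(-14))² + 43822) = √((6 + 120 + 14)² + 43822) = √(140² + 43822) = √(19600 + 43822) = √63422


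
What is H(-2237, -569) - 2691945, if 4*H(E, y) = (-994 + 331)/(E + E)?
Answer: -48175047057/17896 ≈ -2.6919e+6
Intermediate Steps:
H(E, y) = -663/(8*E) (H(E, y) = ((-994 + 331)/(E + E))/4 = (-663*1/(2*E))/4 = (-663/(2*E))/4 = -663/(8*E))
H(-2237, -569) - 2691945 = -663/8/(-2237) - 2691945 = -663/8*(-1/2237) - 2691945 = 663/17896 - 2691945 = -48175047057/17896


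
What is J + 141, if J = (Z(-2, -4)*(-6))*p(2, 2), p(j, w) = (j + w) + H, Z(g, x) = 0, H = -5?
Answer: 141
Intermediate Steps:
p(j, w) = -5 + j + w (p(j, w) = (j + w) - 5 = -5 + j + w)
J = 0 (J = (0*(-6))*(-5 + 2 + 2) = 0*(-1) = 0)
J + 141 = 0 + 141 = 141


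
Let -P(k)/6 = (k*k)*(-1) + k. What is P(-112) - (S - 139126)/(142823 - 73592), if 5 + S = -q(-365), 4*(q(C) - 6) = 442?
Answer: 10514528927/138462 ≈ 75938.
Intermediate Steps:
q(C) = 233/2 (q(C) = 6 + (¼)*442 = 6 + 221/2 = 233/2)
P(k) = -6*k + 6*k² (P(k) = -6*((k*k)*(-1) + k) = -6*(k²*(-1) + k) = -6*(-k² + k) = -6*(k - k²) = -6*k + 6*k²)
S = -243/2 (S = -5 - 1*233/2 = -5 - 233/2 = -243/2 ≈ -121.50)
P(-112) - (S - 139126)/(142823 - 73592) = 6*(-112)*(-1 - 112) - (-243/2 - 139126)/(142823 - 73592) = 6*(-112)*(-113) - (-278495)/(2*69231) = 75936 - (-278495)/(2*69231) = 75936 - 1*(-278495/138462) = 75936 + 278495/138462 = 10514528927/138462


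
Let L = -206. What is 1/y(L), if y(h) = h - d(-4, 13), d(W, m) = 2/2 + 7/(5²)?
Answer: -25/5182 ≈ -0.0048244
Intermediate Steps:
d(W, m) = 32/25 (d(W, m) = 2*(½) + 7/25 = 1 + 7*(1/25) = 1 + 7/25 = 32/25)
y(h) = -32/25 + h (y(h) = h - 1*32/25 = h - 32/25 = -32/25 + h)
1/y(L) = 1/(-32/25 - 206) = 1/(-5182/25) = -25/5182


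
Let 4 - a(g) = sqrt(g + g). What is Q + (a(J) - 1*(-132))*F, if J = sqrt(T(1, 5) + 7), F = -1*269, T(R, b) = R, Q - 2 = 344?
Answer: -36238 + 538*2**(1/4) ≈ -35598.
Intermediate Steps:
Q = 346 (Q = 2 + 344 = 346)
F = -269
J = 2*sqrt(2) (J = sqrt(1 + 7) = sqrt(8) = 2*sqrt(2) ≈ 2.8284)
a(g) = 4 - sqrt(2)*sqrt(g) (a(g) = 4 - sqrt(g + g) = 4 - sqrt(2*g) = 4 - sqrt(2)*sqrt(g))
Q + (a(J) - 1*(-132))*F = 346 + ((4 - sqrt(2)*sqrt(2*sqrt(2))) - 1*(-132))*(-269) = 346 + ((4 - sqrt(2)*2**(3/4)) + 132)*(-269) = 346 + ((4 - 2*2**(1/4)) + 132)*(-269) = 346 + (136 - 2*2**(1/4))*(-269) = 346 + (-36584 + 538*2**(1/4)) = -36238 + 538*2**(1/4)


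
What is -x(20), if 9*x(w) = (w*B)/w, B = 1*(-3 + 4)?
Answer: -1/9 ≈ -0.11111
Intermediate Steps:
B = 1 (B = 1*1 = 1)
x(w) = 1/9 (x(w) = ((w*1)/w)/9 = (w/w)/9 = (1/9)*1 = 1/9)
-x(20) = -1*1/9 = -1/9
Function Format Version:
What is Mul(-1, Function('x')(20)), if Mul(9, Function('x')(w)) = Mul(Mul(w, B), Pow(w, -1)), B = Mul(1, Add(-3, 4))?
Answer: Rational(-1, 9) ≈ -0.11111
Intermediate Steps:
B = 1 (B = Mul(1, 1) = 1)
Function('x')(w) = Rational(1, 9) (Function('x')(w) = Mul(Rational(1, 9), Mul(Mul(w, 1), Pow(w, -1))) = Mul(Rational(1, 9), Mul(w, Pow(w, -1))) = Mul(Rational(1, 9), 1) = Rational(1, 9))
Mul(-1, Function('x')(20)) = Mul(-1, Rational(1, 9)) = Rational(-1, 9)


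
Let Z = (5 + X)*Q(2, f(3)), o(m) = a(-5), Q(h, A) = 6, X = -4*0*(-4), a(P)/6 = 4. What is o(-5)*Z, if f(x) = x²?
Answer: 720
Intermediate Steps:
a(P) = 24 (a(P) = 6*4 = 24)
X = 0 (X = 0*(-4) = 0)
o(m) = 24
Z = 30 (Z = (5 + 0)*6 = 5*6 = 30)
o(-5)*Z = 24*30 = 720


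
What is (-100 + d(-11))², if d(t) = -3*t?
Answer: 4489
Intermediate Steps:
(-100 + d(-11))² = (-100 - 3*(-11))² = (-100 + 33)² = (-67)² = 4489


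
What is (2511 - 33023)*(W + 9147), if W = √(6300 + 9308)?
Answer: -279093264 - 61024*√3902 ≈ -2.8291e+8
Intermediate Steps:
W = 2*√3902 (W = √15608 = 2*√3902 ≈ 124.93)
(2511 - 33023)*(W + 9147) = (2511 - 33023)*(2*√3902 + 9147) = -30512*(9147 + 2*√3902) = -279093264 - 61024*√3902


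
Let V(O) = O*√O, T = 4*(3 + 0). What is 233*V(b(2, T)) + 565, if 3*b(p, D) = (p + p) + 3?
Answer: 565 + 1631*√21/9 ≈ 1395.5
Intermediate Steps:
T = 12 (T = 4*3 = 12)
b(p, D) = 1 + 2*p/3 (b(p, D) = ((p + p) + 3)/3 = (2*p + 3)/3 = (3 + 2*p)/3 = 1 + 2*p/3)
V(O) = O^(3/2)
233*V(b(2, T)) + 565 = 233*(1 + (⅔)*2)^(3/2) + 565 = 233*(1 + 4/3)^(3/2) + 565 = 233*(7/3)^(3/2) + 565 = 233*(7*√21/9) + 565 = 1631*√21/9 + 565 = 565 + 1631*√21/9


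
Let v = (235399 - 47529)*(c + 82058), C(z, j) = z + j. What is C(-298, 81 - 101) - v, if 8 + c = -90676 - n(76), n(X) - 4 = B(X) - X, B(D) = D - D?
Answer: 1607039662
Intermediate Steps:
B(D) = 0
n(X) = 4 - X (n(X) = 4 + (0 - X) = 4 - X)
c = -90612 (c = -8 + (-90676 - (4 - 1*76)) = -8 + (-90676 - (4 - 76)) = -8 + (-90676 - 1*(-72)) = -8 + (-90676 + 72) = -8 - 90604 = -90612)
C(z, j) = j + z
v = -1607039980 (v = (235399 - 47529)*(-90612 + 82058) = 187870*(-8554) = -1607039980)
C(-298, 81 - 101) - v = ((81 - 101) - 298) - 1*(-1607039980) = (-20 - 298) + 1607039980 = -318 + 1607039980 = 1607039662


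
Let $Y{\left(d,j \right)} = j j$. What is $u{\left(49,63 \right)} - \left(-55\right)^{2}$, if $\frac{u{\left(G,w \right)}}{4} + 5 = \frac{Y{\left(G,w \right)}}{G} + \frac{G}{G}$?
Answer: $-2717$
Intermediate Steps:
$Y{\left(d,j \right)} = j^{2}$
$u{\left(G,w \right)} = -16 + \frac{4 w^{2}}{G}$ ($u{\left(G,w \right)} = -20 + 4 \left(\frac{w^{2}}{G} + \frac{G}{G}\right) = -20 + 4 \left(\frac{w^{2}}{G} + 1\right) = -20 + 4 \left(1 + \frac{w^{2}}{G}\right) = -20 + \left(4 + \frac{4 w^{2}}{G}\right) = -16 + \frac{4 w^{2}}{G}$)
$u{\left(49,63 \right)} - \left(-55\right)^{2} = \left(-16 + \frac{4 \cdot 63^{2}}{49}\right) - \left(-55\right)^{2} = \left(-16 + 4 \cdot \frac{1}{49} \cdot 3969\right) - 3025 = \left(-16 + 324\right) - 3025 = 308 - 3025 = -2717$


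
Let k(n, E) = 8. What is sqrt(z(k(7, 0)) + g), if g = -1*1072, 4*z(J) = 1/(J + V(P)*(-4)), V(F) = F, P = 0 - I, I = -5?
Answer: I*sqrt(154371)/12 ≈ 32.742*I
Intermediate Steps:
P = 5 (P = 0 - 1*(-5) = 0 + 5 = 5)
z(J) = 1/(4*(-20 + J)) (z(J) = 1/(4*(J + 5*(-4))) = 1/(4*(J - 20)) = 1/(4*(-20 + J)))
g = -1072
sqrt(z(k(7, 0)) + g) = sqrt(1/(4*(-20 + 8)) - 1072) = sqrt((1/4)/(-12) - 1072) = sqrt((1/4)*(-1/12) - 1072) = sqrt(-1/48 - 1072) = sqrt(-51457/48) = I*sqrt(154371)/12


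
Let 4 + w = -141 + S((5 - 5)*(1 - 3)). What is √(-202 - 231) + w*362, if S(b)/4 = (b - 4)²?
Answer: -29322 + I*√433 ≈ -29322.0 + 20.809*I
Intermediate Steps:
S(b) = 4*(-4 + b)² (S(b) = 4*(b - 4)² = 4*(-4 + b)²)
w = -81 (w = -4 + (-141 + 4*(-4 + (5 - 5)*(1 - 3))²) = -4 + (-141 + 4*(-4 + 0*(-2))²) = -4 + (-141 + 4*(-4 + 0)²) = -4 + (-141 + 4*(-4)²) = -4 + (-141 + 4*16) = -4 + (-141 + 64) = -4 - 77 = -81)
√(-202 - 231) + w*362 = √(-202 - 231) - 81*362 = √(-433) - 29322 = I*√433 - 29322 = -29322 + I*√433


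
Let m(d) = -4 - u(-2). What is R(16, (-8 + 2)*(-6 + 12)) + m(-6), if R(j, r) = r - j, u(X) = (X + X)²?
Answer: -72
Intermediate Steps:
u(X) = 4*X² (u(X) = (2*X)² = 4*X²)
m(d) = -20 (m(d) = -4 - 4*(-2)² = -4 - 4*4 = -4 - 1*16 = -4 - 16 = -20)
R(16, (-8 + 2)*(-6 + 12)) + m(-6) = ((-8 + 2)*(-6 + 12) - 1*16) - 20 = (-6*6 - 16) - 20 = (-36 - 16) - 20 = -52 - 20 = -72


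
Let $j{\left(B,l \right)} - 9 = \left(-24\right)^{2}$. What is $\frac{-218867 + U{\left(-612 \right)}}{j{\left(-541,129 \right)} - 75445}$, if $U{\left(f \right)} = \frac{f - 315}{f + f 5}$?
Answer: $\frac{89297633}{30542880} \approx 2.9237$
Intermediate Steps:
$j{\left(B,l \right)} = 585$ ($j{\left(B,l \right)} = 9 + \left(-24\right)^{2} = 9 + 576 = 585$)
$U{\left(f \right)} = \frac{-315 + f}{6 f}$ ($U{\left(f \right)} = \frac{-315 + f}{f + 5 f} = \frac{-315 + f}{6 f}$)
$\frac{-218867 + U{\left(-612 \right)}}{j{\left(-541,129 \right)} - 75445} = \frac{-218867 + \frac{-315 - 612}{6 \left(-612\right)}}{585 - 75445} = \frac{-218867 + \frac{1}{6} \left(- \frac{1}{612}\right) \left(-927\right)}{-74860} = \left(-218867 + \frac{103}{408}\right) \left(- \frac{1}{74860}\right) = \left(- \frac{89297633}{408}\right) \left(- \frac{1}{74860}\right) = \frac{89297633}{30542880}$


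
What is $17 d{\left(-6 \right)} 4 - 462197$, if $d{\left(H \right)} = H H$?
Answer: $-459749$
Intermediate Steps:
$d{\left(H \right)} = H^{2}$
$17 d{\left(-6 \right)} 4 - 462197 = 17 \left(-6\right)^{2} \cdot 4 - 462197 = 17 \cdot 36 \cdot 4 - 462197 = 612 \cdot 4 - 462197 = 2448 - 462197 = -459749$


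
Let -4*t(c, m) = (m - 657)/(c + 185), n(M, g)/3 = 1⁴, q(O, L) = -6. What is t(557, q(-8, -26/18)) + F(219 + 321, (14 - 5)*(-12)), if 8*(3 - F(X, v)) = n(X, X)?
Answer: 4227/1484 ≈ 2.8484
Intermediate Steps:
n(M, g) = 3 (n(M, g) = 3*1⁴ = 3*1 = 3)
F(X, v) = 21/8 (F(X, v) = 3 - ⅛*3 = 3 - 3/8 = 21/8)
t(c, m) = -(-657 + m)/(4*(185 + c)) (t(c, m) = -(m - 657)/(4*(c + 185)) = -(-657 + m)/(4*(185 + c)))
t(557, q(-8, -26/18)) + F(219 + 321, (14 - 5)*(-12)) = (657 - 1*(-6))/(4*(185 + 557)) + 21/8 = (¼)*(657 + 6)/742 + 21/8 = (¼)*(1/742)*663 + 21/8 = 663/2968 + 21/8 = 4227/1484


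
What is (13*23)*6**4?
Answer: 387504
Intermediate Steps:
(13*23)*6**4 = 299*1296 = 387504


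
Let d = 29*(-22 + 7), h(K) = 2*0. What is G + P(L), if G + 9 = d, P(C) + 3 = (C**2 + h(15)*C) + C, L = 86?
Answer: 7035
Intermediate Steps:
h(K) = 0
P(C) = -3 + C + C**2 (P(C) = -3 + ((C**2 + 0*C) + C) = -3 + ((C**2 + 0) + C) = -3 + (C**2 + C) = -3 + (C + C**2) = -3 + C + C**2)
d = -435 (d = 29*(-15) = -435)
G = -444 (G = -9 - 435 = -444)
G + P(L) = -444 + (-3 + 86 + 86**2) = -444 + (-3 + 86 + 7396) = -444 + 7479 = 7035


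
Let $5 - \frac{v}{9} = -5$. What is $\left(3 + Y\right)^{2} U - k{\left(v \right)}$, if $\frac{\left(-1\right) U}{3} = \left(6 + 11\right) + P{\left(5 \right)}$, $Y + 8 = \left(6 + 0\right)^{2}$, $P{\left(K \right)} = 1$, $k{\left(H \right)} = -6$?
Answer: $-51888$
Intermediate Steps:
$v = 90$ ($v = 45 - -45 = 45 + 45 = 90$)
$Y = 28$ ($Y = -8 + \left(6 + 0\right)^{2} = -8 + 6^{2} = -8 + 36 = 28$)
$U = -54$ ($U = - 3 \left(\left(6 + 11\right) + 1\right) = - 3 \left(17 + 1\right) = \left(-3\right) 18 = -54$)
$\left(3 + Y\right)^{2} U - k{\left(v \right)} = \left(3 + 28\right)^{2} \left(-54\right) - -6 = 31^{2} \left(-54\right) + 6 = 961 \left(-54\right) + 6 = -51894 + 6 = -51888$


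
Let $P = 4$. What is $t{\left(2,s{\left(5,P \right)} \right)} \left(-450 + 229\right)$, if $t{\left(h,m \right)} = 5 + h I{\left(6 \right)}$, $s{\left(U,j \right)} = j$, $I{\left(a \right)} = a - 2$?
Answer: $-2873$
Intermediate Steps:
$I{\left(a \right)} = -2 + a$ ($I{\left(a \right)} = a - 2 = -2 + a$)
$t{\left(h,m \right)} = 5 + 4 h$ ($t{\left(h,m \right)} = 5 + h \left(-2 + 6\right) = 5 + h 4 = 5 + 4 h$)
$t{\left(2,s{\left(5,P \right)} \right)} \left(-450 + 229\right) = \left(5 + 4 \cdot 2\right) \left(-450 + 229\right) = \left(5 + 8\right) \left(-221\right) = 13 \left(-221\right) = -2873$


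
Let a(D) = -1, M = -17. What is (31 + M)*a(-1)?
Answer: -14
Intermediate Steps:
(31 + M)*a(-1) = (31 - 17)*(-1) = 14*(-1) = -14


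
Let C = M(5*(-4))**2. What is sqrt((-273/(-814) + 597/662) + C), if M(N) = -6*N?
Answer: 3*sqrt(29040366966523)/134717 ≈ 120.01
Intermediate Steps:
C = 14400 (C = (-30*(-4))**2 = (-6*(-20))**2 = 120**2 = 14400)
sqrt((-273/(-814) + 597/662) + C) = sqrt((-273/(-814) + 597/662) + 14400) = sqrt((-273*(-1/814) + 597*(1/662)) + 14400) = sqrt((273/814 + 597/662) + 14400) = sqrt(166671/134717 + 14400) = sqrt(1940091471/134717) = 3*sqrt(29040366966523)/134717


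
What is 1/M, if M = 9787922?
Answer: 1/9787922 ≈ 1.0217e-7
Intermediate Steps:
1/M = 1/9787922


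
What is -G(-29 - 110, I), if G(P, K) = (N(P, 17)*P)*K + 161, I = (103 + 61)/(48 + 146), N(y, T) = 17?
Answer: 178149/97 ≈ 1836.6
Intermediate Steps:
I = 82/97 (I = 164/194 = 164*(1/194) = 82/97 ≈ 0.84536)
G(P, K) = 161 + 17*K*P (G(P, K) = (17*P)*K + 161 = 17*K*P + 161 = 161 + 17*K*P)
-G(-29 - 110, I) = -(161 + 17*(82/97)*(-29 - 110)) = -(161 + 17*(82/97)*(-139)) = -(161 - 193766/97) = -1*(-178149/97) = 178149/97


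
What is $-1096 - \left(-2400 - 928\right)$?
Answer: $2232$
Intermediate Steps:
$-1096 - \left(-2400 - 928\right) = -1096 - -3328 = -1096 + 3328 = 2232$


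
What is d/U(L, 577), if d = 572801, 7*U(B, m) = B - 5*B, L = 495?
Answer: -4009607/1980 ≈ -2025.1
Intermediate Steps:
U(B, m) = -4*B/7 (U(B, m) = (B - 5*B)/7 = (-4*B)/7 = -4*B/7)
d/U(L, 577) = 572801/((-4/7*495)) = 572801/(-1980/7) = 572801*(-7/1980) = -4009607/1980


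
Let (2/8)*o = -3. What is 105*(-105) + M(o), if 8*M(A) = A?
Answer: -22053/2 ≈ -11027.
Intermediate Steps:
o = -12 (o = 4*(-3) = -12)
M(A) = A/8
105*(-105) + M(o) = 105*(-105) + (⅛)*(-12) = -11025 - 3/2 = -22053/2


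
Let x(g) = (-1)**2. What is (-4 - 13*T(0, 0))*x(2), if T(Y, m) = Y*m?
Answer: -4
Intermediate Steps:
x(g) = 1
(-4 - 13*T(0, 0))*x(2) = (-4 - 0*0)*1 = (-4 - 13*0)*1 = (-4 + 0)*1 = -4*1 = -4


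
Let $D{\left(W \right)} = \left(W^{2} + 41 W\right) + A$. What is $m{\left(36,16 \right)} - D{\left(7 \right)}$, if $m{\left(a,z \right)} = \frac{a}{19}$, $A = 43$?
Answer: $- \frac{7165}{19} \approx -377.11$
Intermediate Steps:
$m{\left(a,z \right)} = \frac{a}{19}$ ($m{\left(a,z \right)} = a \frac{1}{19} = \frac{a}{19}$)
$D{\left(W \right)} = 43 + W^{2} + 41 W$ ($D{\left(W \right)} = \left(W^{2} + 41 W\right) + 43 = 43 + W^{2} + 41 W$)
$m{\left(36,16 \right)} - D{\left(7 \right)} = \frac{1}{19} \cdot 36 - \left(43 + 7^{2} + 41 \cdot 7\right) = \frac{36}{19} - \left(43 + 49 + 287\right) = \frac{36}{19} - 379 = - \frac{7165}{19}$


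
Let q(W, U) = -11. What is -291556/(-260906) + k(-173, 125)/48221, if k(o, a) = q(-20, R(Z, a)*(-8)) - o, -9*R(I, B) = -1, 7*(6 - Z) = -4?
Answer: 7050694324/6290574113 ≈ 1.1208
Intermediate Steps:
Z = 46/7 (Z = 6 - ⅐*(-4) = 6 + 4/7 = 46/7 ≈ 6.5714)
R(I, B) = ⅑ (R(I, B) = -⅑*(-1) = ⅑)
k(o, a) = -11 - o
-291556/(-260906) + k(-173, 125)/48221 = -291556/(-260906) + (-11 - 1*(-173))/48221 = -291556*(-1/260906) + (-11 + 173)*(1/48221) = 145778/130453 + 162*(1/48221) = 145778/130453 + 162/48221 = 7050694324/6290574113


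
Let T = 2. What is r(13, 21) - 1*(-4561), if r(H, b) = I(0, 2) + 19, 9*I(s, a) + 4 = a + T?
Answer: 4580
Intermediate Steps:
I(s, a) = -2/9 + a/9 (I(s, a) = -4/9 + (a + 2)/9 = -4/9 + (2 + a)/9 = -4/9 + (2/9 + a/9) = -2/9 + a/9)
r(H, b) = 19 (r(H, b) = (-2/9 + (⅑)*2) + 19 = (-2/9 + 2/9) + 19 = 0 + 19 = 19)
r(13, 21) - 1*(-4561) = 19 - 1*(-4561) = 19 + 4561 = 4580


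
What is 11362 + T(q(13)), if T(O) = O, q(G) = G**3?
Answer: 13559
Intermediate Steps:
11362 + T(q(13)) = 11362 + 13**3 = 11362 + 2197 = 13559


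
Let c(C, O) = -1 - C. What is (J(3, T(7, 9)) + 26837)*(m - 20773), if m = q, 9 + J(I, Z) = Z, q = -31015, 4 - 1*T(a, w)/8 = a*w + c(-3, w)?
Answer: -1364095920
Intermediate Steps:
T(a, w) = 16 - 8*a*w (T(a, w) = 32 - 8*(a*w + (-1 - 1*(-3))) = 32 - 8*(a*w + (-1 + 3)) = 32 - 8*(a*w + 2) = 32 - 8*(2 + a*w) = 32 + (-16 - 8*a*w) = 16 - 8*a*w)
J(I, Z) = -9 + Z
m = -31015
(J(3, T(7, 9)) + 26837)*(m - 20773) = ((-9 + (16 - 8*7*9)) + 26837)*(-31015 - 20773) = ((-9 + (16 - 504)) + 26837)*(-51788) = ((-9 - 488) + 26837)*(-51788) = (-497 + 26837)*(-51788) = 26340*(-51788) = -1364095920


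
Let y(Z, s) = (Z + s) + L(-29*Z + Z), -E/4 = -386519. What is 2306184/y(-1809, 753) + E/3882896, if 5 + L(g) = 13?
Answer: -279782885663/127164844 ≈ -2200.2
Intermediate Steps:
L(g) = 8 (L(g) = -5 + 13 = 8)
E = 1546076 (E = -4*(-386519) = 1546076)
y(Z, s) = 8 + Z + s (y(Z, s) = (Z + s) + 8 = 8 + Z + s)
2306184/y(-1809, 753) + E/3882896 = 2306184/(8 - 1809 + 753) + 1546076/3882896 = 2306184/(-1048) + 1546076*(1/3882896) = 2306184*(-1/1048) + 386519/970724 = -288273/131 + 386519/970724 = -279782885663/127164844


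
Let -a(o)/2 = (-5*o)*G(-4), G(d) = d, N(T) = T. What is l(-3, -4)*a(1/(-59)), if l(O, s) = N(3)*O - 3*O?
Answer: 0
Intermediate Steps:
l(O, s) = 0 (l(O, s) = 3*O - 3*O = 0)
a(o) = -40*o (a(o) = -2*(-5*o)*(-4) = -40*o)
l(-3, -4)*a(1/(-59)) = 0*(-40/(-59)) = 0*(-40*(-1/59)) = 0*(40/59) = 0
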